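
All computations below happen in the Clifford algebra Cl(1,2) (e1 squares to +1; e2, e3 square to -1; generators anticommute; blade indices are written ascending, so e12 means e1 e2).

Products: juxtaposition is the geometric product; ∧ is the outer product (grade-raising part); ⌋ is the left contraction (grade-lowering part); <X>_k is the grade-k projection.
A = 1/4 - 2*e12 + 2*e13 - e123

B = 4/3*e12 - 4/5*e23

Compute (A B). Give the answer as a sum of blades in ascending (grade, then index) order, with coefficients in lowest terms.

step 1: -8/3 - 4/5*e1 - 4/3*e3 - 19/15*e12 - 8/5*e13 + 37/15*e23
Answer: -8/3 - 4/5*e1 - 4/3*e3 - 19/15*e12 - 8/5*e13 + 37/15*e23


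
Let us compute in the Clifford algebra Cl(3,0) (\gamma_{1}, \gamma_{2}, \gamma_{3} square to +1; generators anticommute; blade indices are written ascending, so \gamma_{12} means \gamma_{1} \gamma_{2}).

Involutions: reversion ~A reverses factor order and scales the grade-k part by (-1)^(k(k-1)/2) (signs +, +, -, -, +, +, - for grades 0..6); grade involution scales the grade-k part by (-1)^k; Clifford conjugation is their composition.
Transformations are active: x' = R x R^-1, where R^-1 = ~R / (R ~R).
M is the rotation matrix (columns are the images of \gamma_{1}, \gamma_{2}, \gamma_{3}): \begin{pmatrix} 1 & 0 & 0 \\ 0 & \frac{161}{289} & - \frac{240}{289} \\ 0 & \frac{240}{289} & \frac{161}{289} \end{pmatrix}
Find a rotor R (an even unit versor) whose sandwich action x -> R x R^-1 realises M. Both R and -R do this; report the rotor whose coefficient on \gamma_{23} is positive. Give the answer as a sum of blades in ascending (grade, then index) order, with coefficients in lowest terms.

Method: write R = a + b12*\gamma_{12} + b13*\gamma_{13} + b23*\gamma_{23} with a^2 + b12^2 + b13^2 + b23^2 = 1 (so R^-1 = ~R). Expanding the columns R e_j ~R gives tr M = 4a^2 - 1 and, from the antisymmetric part, M21 - M12 = -4a*b12, M13 - M31 = 4a*b13, M32 - M23 = -4a*b23.
Here tr M = \frac{611}{289}, so a^2 = (1 + tr M)/4 = \frac{225}{289} and a = ±\frac{15}{17}. Taking a = \frac{15}{17}: M21 - M12 = 0, M13 - M31 = 0, M32 - M23 = \frac{480}{289}, giving b12 = 0, b13 = 0, b23 = -\frac{8}{17}, i.e. R = \frac{15}{17} - \frac{8}{17} \gamma_{23}.
Its \gamma_{23} coefficient is negative, so report the other preimage -R.
Answer: -\frac{15}{17} + \frac{8}{17} \gamma_{23}. Note: both R and -R realise this M (trace \frac{611}{289}); the covering map identifies them, and the \gamma_{23}-coefficient sign is the tie-breaker.


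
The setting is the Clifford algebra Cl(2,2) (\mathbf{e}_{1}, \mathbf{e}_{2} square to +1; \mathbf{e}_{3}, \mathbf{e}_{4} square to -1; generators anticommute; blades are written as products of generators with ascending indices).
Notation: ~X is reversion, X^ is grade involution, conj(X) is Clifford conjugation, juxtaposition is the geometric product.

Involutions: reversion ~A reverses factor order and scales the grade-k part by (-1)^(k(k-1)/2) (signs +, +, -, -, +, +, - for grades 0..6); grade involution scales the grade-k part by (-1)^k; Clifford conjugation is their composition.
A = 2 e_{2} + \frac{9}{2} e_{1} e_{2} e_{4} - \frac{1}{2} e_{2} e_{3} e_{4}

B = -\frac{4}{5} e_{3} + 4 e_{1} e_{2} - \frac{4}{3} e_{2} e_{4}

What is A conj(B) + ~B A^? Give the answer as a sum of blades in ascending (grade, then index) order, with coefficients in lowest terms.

first term: 14 e_{1} + \frac{2}{3} e_{3} + \frac{62}{3} e_{4} + \frac{8}{5} e_{2} e_{3} - \frac{2}{5} e_{2} e_{4} - 2 e_{1} e_{3} e_{4} - \frac{18}{5} e_{1} e_{2} e_{3} e_{4}
second term: 2 e_{1} - \frac{2}{3} e_{3} - \frac{46}{3} e_{4} - \frac{8}{5} e_{2} e_{3} - \frac{2}{5} e_{2} e_{4} - 2 e_{1} e_{3} e_{4} + \frac{18}{5} e_{1} e_{2} e_{3} e_{4}
Answer: 16 e_{1} + \frac{16}{3} e_{4} - \frac{4}{5} e_{2} e_{4} - 4 e_{1} e_{3} e_{4}


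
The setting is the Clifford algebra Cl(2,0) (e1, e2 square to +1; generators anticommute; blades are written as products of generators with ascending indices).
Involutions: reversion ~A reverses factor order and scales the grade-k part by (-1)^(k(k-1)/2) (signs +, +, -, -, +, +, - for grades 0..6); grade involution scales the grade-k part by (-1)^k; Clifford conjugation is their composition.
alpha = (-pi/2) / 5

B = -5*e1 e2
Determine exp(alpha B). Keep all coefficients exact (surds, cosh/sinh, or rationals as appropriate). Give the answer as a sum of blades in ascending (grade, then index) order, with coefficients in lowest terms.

B^2 = (-5)^2*(e1 e2)^2 = 25*(-1) = -25 (a basis 2-blade squares to minus the product of its generators' squares).
B^2 = -25 — circular case — the even/odd split gives cos and sin: l = 5, alpha*l = -pi/2, so exp(alpha B) = cos(-pi/2) + (sin(-pi/2)/5)*B = 0 + (-1/5)*B.
Answer: e1 e2


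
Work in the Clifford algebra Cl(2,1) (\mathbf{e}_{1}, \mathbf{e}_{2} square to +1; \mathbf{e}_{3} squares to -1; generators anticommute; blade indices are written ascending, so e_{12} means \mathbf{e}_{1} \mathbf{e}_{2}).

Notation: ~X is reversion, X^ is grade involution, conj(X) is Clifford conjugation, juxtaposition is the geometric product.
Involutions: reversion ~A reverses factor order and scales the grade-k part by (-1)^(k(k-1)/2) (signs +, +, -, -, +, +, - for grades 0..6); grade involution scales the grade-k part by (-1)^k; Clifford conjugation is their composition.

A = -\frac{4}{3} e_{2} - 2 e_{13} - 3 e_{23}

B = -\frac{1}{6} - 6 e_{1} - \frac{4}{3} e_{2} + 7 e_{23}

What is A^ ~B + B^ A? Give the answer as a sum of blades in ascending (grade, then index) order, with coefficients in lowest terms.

first term: \frac{173}{9} - \frac{2}{9} e_{2} - \frac{76}{3} e_{3} + 22 e_{12} + \frac{1}{3} e_{13} + \frac{1}{2} e_{23} + \frac{46}{3} e_{123}
second term: -\frac{205}{9} + \frac{2}{9} e_{2} - \frac{20}{3} e_{3} + 6 e_{12} + \frac{1}{3} e_{13} + \frac{1}{2} e_{23} - \frac{46}{3} e_{123}
Answer: -\frac{32}{9} - 32 e_{3} + 28 e_{12} + \frac{2}{3} e_{13} + e_{23}


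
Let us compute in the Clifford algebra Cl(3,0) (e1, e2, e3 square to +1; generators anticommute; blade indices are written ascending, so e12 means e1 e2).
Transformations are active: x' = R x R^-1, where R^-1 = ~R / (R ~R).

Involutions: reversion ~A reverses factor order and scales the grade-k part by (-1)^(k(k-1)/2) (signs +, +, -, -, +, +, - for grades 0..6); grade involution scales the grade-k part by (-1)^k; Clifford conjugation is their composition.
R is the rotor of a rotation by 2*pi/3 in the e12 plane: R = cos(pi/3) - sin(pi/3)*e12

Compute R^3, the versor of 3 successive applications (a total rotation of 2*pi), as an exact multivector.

Rotor phase runs at HALF the rotation angle; powers of one rotor simply add phase, so after 3 steps in e12 the phase is 3*pi/3 = pi and R^3 = cos(pi) - sin(pi)*e12.
cos(pi) = -1 and sin(pi) = 0, so R^3 = -1. The total rotation 2*pi is 1 full turn, so every vector returns to itself, yet the rotor is -1, on the OTHER sheet of the double cover (an odd number of 2*pi turns).
Answer: -1


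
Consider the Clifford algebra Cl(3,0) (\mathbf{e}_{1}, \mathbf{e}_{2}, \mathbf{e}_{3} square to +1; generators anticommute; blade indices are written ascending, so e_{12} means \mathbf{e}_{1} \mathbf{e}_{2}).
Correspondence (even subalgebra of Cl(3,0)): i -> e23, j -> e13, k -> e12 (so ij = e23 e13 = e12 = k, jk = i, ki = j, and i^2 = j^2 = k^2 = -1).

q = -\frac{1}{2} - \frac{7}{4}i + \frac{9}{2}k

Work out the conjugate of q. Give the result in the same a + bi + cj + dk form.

In blades: q = -\frac{1}{2} + \frac{9}{2} e_{12} - \frac{7}{4} e_{23}.
Quaternion conjugation is reversion on the even subalgebra: the scalar is fixed and every grade-2 blade flips sign, giving -\frac{1}{2} - \frac{9}{2} e_{12} + \frac{7}{4} e_{23}; translating back:
Answer: -\frac{1}{2} + \frac{7}{4}i - \frac{9}{2}k


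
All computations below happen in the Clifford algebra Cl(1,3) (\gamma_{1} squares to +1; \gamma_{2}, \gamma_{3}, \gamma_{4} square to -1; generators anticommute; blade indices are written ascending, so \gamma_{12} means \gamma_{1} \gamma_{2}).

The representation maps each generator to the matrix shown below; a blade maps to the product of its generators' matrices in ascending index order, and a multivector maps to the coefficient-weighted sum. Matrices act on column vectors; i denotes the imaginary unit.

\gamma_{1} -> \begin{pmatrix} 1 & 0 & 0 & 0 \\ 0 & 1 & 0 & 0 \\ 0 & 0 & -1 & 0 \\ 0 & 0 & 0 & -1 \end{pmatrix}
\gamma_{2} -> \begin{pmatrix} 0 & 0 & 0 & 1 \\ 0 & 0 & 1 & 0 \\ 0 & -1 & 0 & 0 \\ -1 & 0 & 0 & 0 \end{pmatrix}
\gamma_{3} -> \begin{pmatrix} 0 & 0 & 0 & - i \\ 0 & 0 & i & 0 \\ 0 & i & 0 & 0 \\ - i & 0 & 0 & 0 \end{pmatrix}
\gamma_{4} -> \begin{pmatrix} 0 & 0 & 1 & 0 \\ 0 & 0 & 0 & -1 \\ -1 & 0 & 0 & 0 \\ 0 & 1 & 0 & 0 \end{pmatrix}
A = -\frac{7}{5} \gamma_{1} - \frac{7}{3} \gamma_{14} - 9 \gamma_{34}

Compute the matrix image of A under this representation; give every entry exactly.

Bivector images (products of the table entries): rho(\gamma_{14}) = rho(\gamma_{1})rho(\gamma_{4}) = \begin{pmatrix} 0 & 0 & 1 & 0 \\ 0 & 0 & 0 & -1 \\ 1 & 0 & 0 & 0 \\ 0 & -1 & 0 & 0 \end{pmatrix}; rho(\gamma_{34}) = rho(\gamma_{3})rho(\gamma_{4}) = \begin{pmatrix} 0 & - i & 0 & 0 \\ - i & 0 & 0 & 0 \\ 0 & 0 & 0 & - i \\ 0 & 0 & - i & 0 \end{pmatrix}.
M = (-\frac{7}{5})*rho(\gamma_{1}) + (-\frac{7}{3})*rho(\gamma_{14}) + (-9)*rho(\gamma_{34}), summed entrywise:
Answer: \begin{pmatrix} - \frac{7}{5} & 9 i & - \frac{7}{3} & 0 \\ 9 i & - \frac{7}{5} & 0 & \frac{7}{3} \\ - \frac{7}{3} & 0 & \frac{7}{5} & 9 i \\ 0 & \frac{7}{3} & 9 i & \frac{7}{5} \end{pmatrix}


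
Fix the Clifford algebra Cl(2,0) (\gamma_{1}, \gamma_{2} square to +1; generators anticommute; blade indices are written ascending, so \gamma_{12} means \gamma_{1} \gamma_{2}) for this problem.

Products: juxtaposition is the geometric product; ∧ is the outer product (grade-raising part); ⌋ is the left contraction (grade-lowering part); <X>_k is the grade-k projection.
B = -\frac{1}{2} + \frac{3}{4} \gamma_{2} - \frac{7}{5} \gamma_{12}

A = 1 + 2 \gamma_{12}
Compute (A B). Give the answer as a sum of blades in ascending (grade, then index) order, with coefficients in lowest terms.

step 1: \frac{23}{10} + \frac{3}{2} \gamma_{1} + \frac{3}{4} \gamma_{2} - \frac{12}{5} \gamma_{12}
Answer: \frac{23}{10} + \frac{3}{2} \gamma_{1} + \frac{3}{4} \gamma_{2} - \frac{12}{5} \gamma_{12}


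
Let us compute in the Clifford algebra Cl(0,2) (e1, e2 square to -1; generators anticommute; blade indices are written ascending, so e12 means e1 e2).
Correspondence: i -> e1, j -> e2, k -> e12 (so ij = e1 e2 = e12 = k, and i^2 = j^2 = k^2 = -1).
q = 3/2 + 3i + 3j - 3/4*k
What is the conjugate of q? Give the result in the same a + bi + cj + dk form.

In blades: q = 3/2 + 3*e1 + 3*e2 - 3/4*e12.
Conjugation here is Clifford conjugation: the scalar is fixed and the grade-1 and grade-2 blades all flip sign, giving 3/2 - 3*e1 - 3*e2 + 3/4*e12; translating back:
Answer: 3/2 - 3i - 3j + 3/4*k


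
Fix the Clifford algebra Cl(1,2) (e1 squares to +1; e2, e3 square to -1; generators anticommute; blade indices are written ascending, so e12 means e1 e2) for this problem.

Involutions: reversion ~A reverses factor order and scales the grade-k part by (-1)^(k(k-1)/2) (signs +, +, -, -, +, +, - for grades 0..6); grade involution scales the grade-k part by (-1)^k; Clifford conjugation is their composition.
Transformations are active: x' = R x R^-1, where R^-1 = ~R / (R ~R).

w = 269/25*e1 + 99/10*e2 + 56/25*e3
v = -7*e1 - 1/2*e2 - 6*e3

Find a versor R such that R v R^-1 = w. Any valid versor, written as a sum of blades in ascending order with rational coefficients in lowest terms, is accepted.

Equal squares first: v^2 = w^2 = 51/4. Then v + w = 94/25*e1 + 47/5*e2 - 94/25*e3 is a versor taking v to w, provided it is invertible.
Answer: 94/25*e1 + 47/5*e2 - 94/25*e3


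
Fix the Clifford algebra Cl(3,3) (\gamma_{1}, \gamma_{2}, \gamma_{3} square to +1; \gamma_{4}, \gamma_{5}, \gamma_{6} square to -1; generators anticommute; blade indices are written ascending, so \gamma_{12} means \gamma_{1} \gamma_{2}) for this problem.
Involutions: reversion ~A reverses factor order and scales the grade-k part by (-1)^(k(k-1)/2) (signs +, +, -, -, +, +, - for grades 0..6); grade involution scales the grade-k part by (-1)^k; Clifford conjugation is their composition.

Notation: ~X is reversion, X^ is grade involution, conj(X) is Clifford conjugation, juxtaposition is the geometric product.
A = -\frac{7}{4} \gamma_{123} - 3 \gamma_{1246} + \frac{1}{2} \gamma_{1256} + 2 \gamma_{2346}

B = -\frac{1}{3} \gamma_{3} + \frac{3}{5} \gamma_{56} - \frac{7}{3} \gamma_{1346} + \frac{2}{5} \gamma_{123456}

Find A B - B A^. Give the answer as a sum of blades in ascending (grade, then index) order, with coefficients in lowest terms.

first term: \frac{99}{20} \gamma_{12} - \frac{4}{5} \gamma_{15} + 7 \gamma_{23} + \frac{1}{5} \gamma_{34} + \frac{6}{5} \gamma_{35} + \frac{41}{12} \gamma_{246} + \frac{7}{10} \gamma_{456} - \frac{9}{5} \gamma_{1245} + \frac{1}{30} \gamma_{2345} + \gamma_{12346} - \frac{73}{60} \gamma_{12356}
second term: -\frac{111}{20} \gamma_{12} - \frac{4}{5} \gamma_{15} - 7 \gamma_{23} + \frac{1}{5} \gamma_{34} + \frac{6}{5} \gamma_{35} - \frac{41}{12} \gamma_{246} + \frac{7}{10} \gamma_{456} + \frac{9}{5} \gamma_{1245} - \frac{71}{30} \gamma_{2345} + \gamma_{12346} + \frac{53}{60} \gamma_{12356}
Answer: \frac{21}{2} \gamma_{12} + 14 \gamma_{23} + \frac{41}{6} \gamma_{246} - \frac{18}{5} \gamma_{1245} + \frac{12}{5} \gamma_{2345} - \frac{21}{10} \gamma_{12356}


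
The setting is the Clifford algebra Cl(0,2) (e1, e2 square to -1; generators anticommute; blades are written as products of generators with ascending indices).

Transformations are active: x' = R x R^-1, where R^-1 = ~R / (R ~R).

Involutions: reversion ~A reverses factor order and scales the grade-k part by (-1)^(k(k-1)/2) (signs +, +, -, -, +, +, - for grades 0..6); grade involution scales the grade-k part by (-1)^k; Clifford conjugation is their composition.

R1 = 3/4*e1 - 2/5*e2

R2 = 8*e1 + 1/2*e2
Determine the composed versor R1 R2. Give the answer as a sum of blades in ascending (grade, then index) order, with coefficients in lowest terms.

Distribute over the terms of R1 (each basis-blade product reordered to ascending indices, repeated generators contracted through their squares):
(3/4*e1) R2 = -6 + 3/8*e1 e2
(-2/5*e2) R2 = 1/5 + 16/5*e1 e2
Summing the partial products and collecting blades:
Answer: -29/5 + 143/40*e1 e2


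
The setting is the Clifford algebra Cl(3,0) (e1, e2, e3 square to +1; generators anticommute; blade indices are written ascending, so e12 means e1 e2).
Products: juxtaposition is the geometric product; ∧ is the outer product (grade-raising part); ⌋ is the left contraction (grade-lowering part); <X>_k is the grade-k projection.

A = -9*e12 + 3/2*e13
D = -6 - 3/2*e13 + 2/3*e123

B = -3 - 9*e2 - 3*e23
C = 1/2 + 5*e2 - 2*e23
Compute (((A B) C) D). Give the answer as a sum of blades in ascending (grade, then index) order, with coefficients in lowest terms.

step 1: 81*e1 + 63/2*e12 + 45/2*e13 + 27/2*e123
step 2: 225*e1 + 1863/4*e12 - 477/4*e13 - 1071/4*e123
step 3: -3/8 - 1350*e1 + 2577/8*e2 - 648*e3 - 5589/2*e12 + 1431/2*e13 + 6789/8*e23 + 3213/2*e123
Answer: -3/8 - 1350*e1 + 2577/8*e2 - 648*e3 - 5589/2*e12 + 1431/2*e13 + 6789/8*e23 + 3213/2*e123


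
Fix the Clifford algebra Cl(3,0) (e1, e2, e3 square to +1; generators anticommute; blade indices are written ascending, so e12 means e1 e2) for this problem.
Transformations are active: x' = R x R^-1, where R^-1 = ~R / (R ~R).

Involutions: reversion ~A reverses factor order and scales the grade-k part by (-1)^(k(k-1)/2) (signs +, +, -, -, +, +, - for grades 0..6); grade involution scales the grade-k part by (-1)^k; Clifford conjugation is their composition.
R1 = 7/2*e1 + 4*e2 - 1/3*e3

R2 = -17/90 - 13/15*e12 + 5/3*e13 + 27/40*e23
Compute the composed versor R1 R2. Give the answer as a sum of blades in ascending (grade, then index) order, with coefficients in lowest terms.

Distribute over the terms of R1 (each basis-blade product reordered to ascending indices, repeated generators contracted through their squares):
(7/2*e1) R2 = -119/180*e1 - 91/30*e2 + 35/6*e3 + 189/80*e123
(4*e2) R2 = 52/15*e1 - 34/45*e2 + 27/10*e3 - 20/3*e123
(-1/3*e3) R2 = 5/9*e1 + 9/40*e2 + 17/270*e3 + 13/45*e123
Summing the partial products and collecting blades:
Answer: 121/36*e1 - 1283/360*e2 + 2321/270*e3 - 2891/720*e123


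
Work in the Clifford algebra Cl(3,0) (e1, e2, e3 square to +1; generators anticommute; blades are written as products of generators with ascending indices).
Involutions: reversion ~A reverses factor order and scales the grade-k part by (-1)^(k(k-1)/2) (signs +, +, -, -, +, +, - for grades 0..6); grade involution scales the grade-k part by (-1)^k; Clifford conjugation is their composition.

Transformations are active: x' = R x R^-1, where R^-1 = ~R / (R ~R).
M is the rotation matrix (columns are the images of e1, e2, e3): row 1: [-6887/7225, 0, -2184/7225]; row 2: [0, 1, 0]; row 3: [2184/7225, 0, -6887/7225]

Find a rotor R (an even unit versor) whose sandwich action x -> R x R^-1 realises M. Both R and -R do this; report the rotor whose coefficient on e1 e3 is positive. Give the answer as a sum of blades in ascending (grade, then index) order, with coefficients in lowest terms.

Method: write R = a + b12*e1 e2 + b13*e1 e3 + b23*e2 e3 with a^2 + b12^2 + b13^2 + b23^2 = 1 (so R^-1 = ~R). Expanding the columns R e_j ~R gives tr M = 4a^2 - 1 and, from the antisymmetric part, M21 - M12 = -4a*b12, M13 - M31 = 4a*b13, M32 - M23 = -4a*b23.
Here tr M = -6549/7225, so a^2 = (1 + tr M)/4 = 169/7225 and a = ±13/85. Taking a = 13/85: M21 - M12 = 0, M13 - M31 = -4368/7225, M32 - M23 = 0, giving b12 = 0, b13 = -84/85, b23 = 0, i.e. R = 13/85 - 84/85*e1 e3.
Its e1 e3 coefficient is negative, so report the other preimage -R.
Answer: -13/85 + 84/85*e1 e3. Sheet selection: the two-to-one cover makes ±R indistinguishable at the matrix level (trace -6549/7225), so uniqueness comes from the required sign on e1 e3.


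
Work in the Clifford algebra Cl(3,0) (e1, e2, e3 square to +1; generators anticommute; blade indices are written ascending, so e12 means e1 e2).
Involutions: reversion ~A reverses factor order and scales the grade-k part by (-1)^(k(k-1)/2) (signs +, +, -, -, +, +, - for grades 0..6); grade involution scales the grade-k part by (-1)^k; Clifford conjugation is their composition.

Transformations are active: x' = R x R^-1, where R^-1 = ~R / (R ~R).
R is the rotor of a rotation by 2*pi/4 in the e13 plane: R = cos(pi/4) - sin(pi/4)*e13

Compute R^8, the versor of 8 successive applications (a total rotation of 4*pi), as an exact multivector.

Half-angle bookkeeping: 8 applications in e13 add up to rotor phase 8*pi/4 = 2*pi, so R^8 = cos(2*pi) - sin(2*pi)*e13.
cos(2*pi) = 1 and sin(2*pi) = 0, so R^8 = 1. The total rotation 4*pi is 2 full turns, so every vector returns to itself, yet the rotor is +1, back on the identity sheet (an even number of 2*pi turns).
Answer: 1


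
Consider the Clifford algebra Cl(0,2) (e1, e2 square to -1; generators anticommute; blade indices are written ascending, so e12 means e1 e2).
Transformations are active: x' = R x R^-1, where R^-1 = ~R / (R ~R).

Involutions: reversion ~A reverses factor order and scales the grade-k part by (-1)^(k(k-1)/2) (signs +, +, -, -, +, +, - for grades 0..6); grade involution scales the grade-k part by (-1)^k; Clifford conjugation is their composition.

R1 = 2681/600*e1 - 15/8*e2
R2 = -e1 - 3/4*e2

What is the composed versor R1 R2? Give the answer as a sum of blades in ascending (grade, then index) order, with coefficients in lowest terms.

Distribute over the terms of R1 (each basis-blade product reordered to ascending indices, repeated generators contracted through their squares):
(2681/600*e1) R2 = 2681/600 - 2681/800*e12
(-15/8*e2) R2 = -45/32 - 15/8*e12
Summing the partial products and collecting blades:
Answer: 7349/2400 - 4181/800*e12


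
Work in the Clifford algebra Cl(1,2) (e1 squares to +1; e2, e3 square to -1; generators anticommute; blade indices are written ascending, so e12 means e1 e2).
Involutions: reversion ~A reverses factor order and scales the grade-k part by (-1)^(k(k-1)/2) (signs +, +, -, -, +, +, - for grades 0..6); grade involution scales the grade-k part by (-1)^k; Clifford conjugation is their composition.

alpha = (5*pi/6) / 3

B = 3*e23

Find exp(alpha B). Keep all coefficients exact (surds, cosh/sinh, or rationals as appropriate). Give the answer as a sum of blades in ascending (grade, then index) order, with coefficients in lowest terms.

B^2 = (3)^2*(e23)^2 = 9*(-1) = -9 (a basis 2-blade squares to minus the product of its generators' squares).
B^2 = -9 — circular case — the even/odd split gives cos and sin: l = 3, alpha*l = 5*pi/6, so exp(alpha B) = cos(5*pi/6) + (sin(5*pi/6)/3)*B = -sqrt(3)/2 + (1/6)*B.
Answer: -sqrt(3)/2 + 1/2*e23


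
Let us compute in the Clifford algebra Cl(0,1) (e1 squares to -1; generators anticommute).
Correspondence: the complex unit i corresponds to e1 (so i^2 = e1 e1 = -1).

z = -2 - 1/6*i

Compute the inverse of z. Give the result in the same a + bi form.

In blades: z = -2 - 1/6*e1.
With qbar = -2 + 1/6*e1 (scalar fixed, mapped units negated), z qbar = 145/36 (the sum of squared coefficients), so z^-1 = qbar / (145/36) = -72/145 + 6/145*e1; translating back:
Answer: -72/145 + 6/145*i


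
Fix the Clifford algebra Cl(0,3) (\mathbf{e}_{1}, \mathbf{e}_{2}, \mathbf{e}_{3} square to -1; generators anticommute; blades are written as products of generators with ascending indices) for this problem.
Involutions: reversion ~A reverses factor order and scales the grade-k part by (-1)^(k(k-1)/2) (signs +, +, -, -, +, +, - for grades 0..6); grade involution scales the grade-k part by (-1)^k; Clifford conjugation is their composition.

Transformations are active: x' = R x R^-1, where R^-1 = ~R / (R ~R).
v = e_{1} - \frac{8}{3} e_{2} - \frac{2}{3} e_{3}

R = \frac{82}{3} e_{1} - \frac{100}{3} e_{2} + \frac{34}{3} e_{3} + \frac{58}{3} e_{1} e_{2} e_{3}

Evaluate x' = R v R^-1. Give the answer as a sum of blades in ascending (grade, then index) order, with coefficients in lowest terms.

~R = \frac{82}{3} e_{1} - \frac{100}{3} e_{2} + \frac{34}{3} e_{3} - \frac{58}{3} e_{1} e_{2} e_{3}, and R ~R = -\frac{21244}{9}, so R^-1 = ~R / (-\frac{21244}{9}).
R v = -\frac{326}{3} - \frac{80}{3} e_{1} e_{2} - \frac{730}{9} e_{1} e_{3} + \frac{298}{9} e_{2} e_{3}
Answer: \frac{15523}{15933} e_{1} - \frac{9194}{5311} e_{2} + \frac{34208}{15933} e_{3}


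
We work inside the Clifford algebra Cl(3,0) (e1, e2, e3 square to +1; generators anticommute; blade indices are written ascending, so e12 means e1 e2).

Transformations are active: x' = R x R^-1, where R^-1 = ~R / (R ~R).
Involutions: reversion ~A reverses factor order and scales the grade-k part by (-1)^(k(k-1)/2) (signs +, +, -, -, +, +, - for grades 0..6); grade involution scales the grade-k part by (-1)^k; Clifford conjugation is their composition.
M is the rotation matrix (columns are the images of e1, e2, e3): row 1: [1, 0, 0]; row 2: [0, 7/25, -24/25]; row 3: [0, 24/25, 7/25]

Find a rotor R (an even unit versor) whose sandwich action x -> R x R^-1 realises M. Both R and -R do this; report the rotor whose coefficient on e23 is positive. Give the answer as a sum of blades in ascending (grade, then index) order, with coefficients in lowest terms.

Method: write R = a + b12*e12 + b13*e13 + b23*e23 with a^2 + b12^2 + b13^2 + b23^2 = 1 (so R^-1 = ~R). Expanding the columns R e_j ~R gives tr M = 4a^2 - 1 and, from the antisymmetric part, M21 - M12 = -4a*b12, M13 - M31 = 4a*b13, M32 - M23 = -4a*b23.
Here tr M = 39/25, so a^2 = (1 + tr M)/4 = 16/25 and a = ±4/5. Taking a = 4/5: M21 - M12 = 0, M13 - M31 = 0, M32 - M23 = 48/25, giving b12 = 0, b13 = 0, b23 = -3/5, i.e. R = 4/5 - 3/5*e23.
Its e23 coefficient is negative, so report the other preimage -R.
Answer: -4/5 + 3/5*e23. Note: both R and -R realise this M (trace 39/25); the covering map identifies them, and the e23-coefficient sign is the tie-breaker.


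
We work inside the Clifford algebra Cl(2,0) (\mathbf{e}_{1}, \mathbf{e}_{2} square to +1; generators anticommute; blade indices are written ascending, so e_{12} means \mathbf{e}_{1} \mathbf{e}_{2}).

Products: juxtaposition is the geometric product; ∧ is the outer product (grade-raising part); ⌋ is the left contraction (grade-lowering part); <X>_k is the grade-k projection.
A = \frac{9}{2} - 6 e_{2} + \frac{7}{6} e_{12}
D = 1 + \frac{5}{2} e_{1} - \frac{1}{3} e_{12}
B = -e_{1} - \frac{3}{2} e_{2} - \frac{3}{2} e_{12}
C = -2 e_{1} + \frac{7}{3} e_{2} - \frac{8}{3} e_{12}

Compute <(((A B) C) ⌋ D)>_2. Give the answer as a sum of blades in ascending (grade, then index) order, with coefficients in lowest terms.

step 1: \frac{43}{4} - \frac{61}{4} e_{1} - \frac{67}{12} e_{2} - \frac{51}{4} e_{12}
step 2: -\frac{595}{36} - \frac{2381}{36} e_{1} + \frac{161}{4} e_{2} - \frac{905}{12} e_{12}
step 3: -\frac{14905}{72} - \frac{2009}{72} e_{1} + \frac{2381}{108} e_{2} + \frac{595}{108} e_{12}
step 4: \frac{595}{108} e_{12}
Answer: \frac{595}{108} e_{12}


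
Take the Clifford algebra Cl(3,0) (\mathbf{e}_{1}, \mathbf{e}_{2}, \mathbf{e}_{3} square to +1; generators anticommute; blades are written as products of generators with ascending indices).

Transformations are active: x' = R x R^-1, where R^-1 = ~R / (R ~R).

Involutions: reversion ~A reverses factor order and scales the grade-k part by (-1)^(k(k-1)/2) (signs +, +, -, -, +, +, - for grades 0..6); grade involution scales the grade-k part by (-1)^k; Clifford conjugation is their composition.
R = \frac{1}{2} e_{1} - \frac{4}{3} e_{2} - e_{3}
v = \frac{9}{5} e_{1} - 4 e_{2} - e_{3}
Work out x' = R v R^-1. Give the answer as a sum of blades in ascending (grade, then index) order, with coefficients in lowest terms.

~R = \frac{1}{2} e_{1} - \frac{4}{3} e_{2} - e_{3}, and R ~R = \frac{109}{36}, so R^-1 = ~R / (\frac{109}{36}).
R v = \frac{217}{30} + \frac{2}{5} e_{1} e_{2} + \frac{13}{10} e_{1} e_{3} - \frac{8}{3} e_{2} e_{3}
Answer: \frac{321}{545} e_{1} - \frac{1292}{545} e_{2} - \frac{2059}{545} e_{3}


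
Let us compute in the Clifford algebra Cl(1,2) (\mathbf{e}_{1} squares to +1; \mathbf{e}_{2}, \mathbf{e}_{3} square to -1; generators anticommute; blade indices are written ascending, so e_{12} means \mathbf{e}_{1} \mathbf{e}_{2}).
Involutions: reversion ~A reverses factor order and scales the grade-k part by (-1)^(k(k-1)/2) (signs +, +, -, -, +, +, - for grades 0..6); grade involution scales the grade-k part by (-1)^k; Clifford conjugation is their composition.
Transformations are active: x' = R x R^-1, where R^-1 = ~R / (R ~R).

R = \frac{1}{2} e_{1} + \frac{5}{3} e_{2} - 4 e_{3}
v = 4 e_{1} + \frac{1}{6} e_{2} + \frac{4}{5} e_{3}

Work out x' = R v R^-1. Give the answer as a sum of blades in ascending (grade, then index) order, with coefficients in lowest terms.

~R = \frac{1}{2} e_{1} + \frac{5}{3} e_{2} - 4 e_{3}, and R ~R = -\frac{667}{36}, so R^-1 = ~R / (-\frac{667}{36}).
R v = \frac{443}{90} - \frac{79}{12} e_{12} + \frac{82}{5} e_{13} + 2 e_{23}
Answer: -\frac{14226}{3335} e_{1} - \frac{4211}{4002} e_{2} + \frac{884}{667} e_{3}


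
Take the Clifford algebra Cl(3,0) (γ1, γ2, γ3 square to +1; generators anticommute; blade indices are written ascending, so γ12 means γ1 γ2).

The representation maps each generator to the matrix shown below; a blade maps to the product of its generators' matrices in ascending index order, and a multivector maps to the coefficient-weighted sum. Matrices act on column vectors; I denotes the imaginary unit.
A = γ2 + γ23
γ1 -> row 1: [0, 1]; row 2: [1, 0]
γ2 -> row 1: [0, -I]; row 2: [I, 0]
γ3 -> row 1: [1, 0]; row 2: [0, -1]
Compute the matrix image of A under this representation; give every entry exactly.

Bivector images (products of the table entries): rho(γ23) = rho(γ2)rho(γ3) = row 1: [0, I]; row 2: [I, 0].
M = (1)*rho(γ2) + (1)*rho(γ23), summed entrywise:
Answer: row 1: [0, 0]; row 2: [2*I, 0]


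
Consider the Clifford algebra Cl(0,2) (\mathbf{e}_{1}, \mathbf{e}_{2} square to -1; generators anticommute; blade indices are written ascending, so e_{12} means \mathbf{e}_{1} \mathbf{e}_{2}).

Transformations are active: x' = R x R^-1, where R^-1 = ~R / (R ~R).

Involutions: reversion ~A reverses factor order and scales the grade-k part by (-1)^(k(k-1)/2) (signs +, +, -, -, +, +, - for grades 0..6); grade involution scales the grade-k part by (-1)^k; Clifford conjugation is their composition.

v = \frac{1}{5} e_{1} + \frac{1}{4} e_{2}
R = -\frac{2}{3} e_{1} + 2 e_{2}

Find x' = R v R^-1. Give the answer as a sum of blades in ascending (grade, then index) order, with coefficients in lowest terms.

~R = -\frac{2}{3} e_{1} + 2 e_{2}, and R ~R = -\frac{40}{9}, so R^-1 = ~R / (-\frac{40}{9}).
R v = -\frac{11}{30} - \frac{17}{30} e_{12}
Answer: -\frac{31}{100} e_{1} + \frac{2}{25} e_{2}


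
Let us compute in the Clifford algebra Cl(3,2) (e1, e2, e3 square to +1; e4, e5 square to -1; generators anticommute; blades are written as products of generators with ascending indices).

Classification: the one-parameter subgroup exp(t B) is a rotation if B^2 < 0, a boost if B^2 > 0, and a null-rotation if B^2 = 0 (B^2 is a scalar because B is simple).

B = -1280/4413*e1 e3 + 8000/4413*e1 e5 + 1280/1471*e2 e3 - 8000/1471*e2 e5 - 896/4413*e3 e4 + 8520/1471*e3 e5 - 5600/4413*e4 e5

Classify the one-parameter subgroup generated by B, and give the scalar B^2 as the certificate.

B^2 term by term: the squares give (-1280/4413)^2*(e1 e3)^2 + (8000/4413)^2*(e1 e5)^2 + (1280/1471)^2*(e2 e3)^2 + (-8000/1471)^2*(e2 e5)^2 + (-896/4413)^2*(e3 e4)^2 + (8520/1471)^2*(e3 e5)^2 + (-5600/4413)^2*(e4 e5)^2 = 1638400/19474569*(-1) + 64000000/19474569*(+1) + 1638400/2163841*(-1) + 64000000/2163841*(+1) + 802816/19474569*(+1) + 72590400/2163841*(+1) + 31360000/19474569*(-1) = 64 (each basis 2-blade squares to minus the product of its generators' squares); cross terms between blades sharing an index anticommute and cancel; the commuting (index-disjoint) pairs give grade-4 terms 2*c*c'*(blade product), which cancel blade by blade — e1 e2 e3 e5: -20480000/6491523 + 20480000/6491523 = 0; e1 e3 e4 e5: 14336000/19474569 - 14336000/19474569 = 0; e2 e3 e4 e5: -14336000/6491523 + 14336000/6491523 = 0 — confirming B is simple. So B^2 = 64.
Answer: boost, certificate B^2 = 64. No conjugation can change B^2 = 64; the sign gives the class.


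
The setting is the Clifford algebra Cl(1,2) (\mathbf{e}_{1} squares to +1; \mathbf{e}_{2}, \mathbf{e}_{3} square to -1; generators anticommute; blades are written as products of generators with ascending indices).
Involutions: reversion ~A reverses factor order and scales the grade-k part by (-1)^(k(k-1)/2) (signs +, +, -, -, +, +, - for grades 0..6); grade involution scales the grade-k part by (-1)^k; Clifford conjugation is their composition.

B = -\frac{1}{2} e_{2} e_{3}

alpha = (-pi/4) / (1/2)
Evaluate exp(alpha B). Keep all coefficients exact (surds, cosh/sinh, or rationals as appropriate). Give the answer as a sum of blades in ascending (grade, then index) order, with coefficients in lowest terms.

B^2 = (-\frac{1}{2})^2*(e_{2} e_{3})^2 = \frac{1}{4}*(-1) = -\frac{1}{4} (a basis 2-blade squares to minus the product of its generators' squares).
B^2 = -\frac{1}{4} — since the square is negative, the closed form is circular: l = \frac{1}{2}, alpha*l = - \frac{\pi}{4}, so exp(alpha B) = cos(- \frac{\pi}{4}) + (sin(- \frac{\pi}{4})/(\frac{1}{2}))*B = \frac{\sqrt{2}}{2} + (- \sqrt{2})*B.
Answer: \frac{\sqrt{2}}{2} + \frac{\sqrt{2}}{2} e_{2} e_{3}


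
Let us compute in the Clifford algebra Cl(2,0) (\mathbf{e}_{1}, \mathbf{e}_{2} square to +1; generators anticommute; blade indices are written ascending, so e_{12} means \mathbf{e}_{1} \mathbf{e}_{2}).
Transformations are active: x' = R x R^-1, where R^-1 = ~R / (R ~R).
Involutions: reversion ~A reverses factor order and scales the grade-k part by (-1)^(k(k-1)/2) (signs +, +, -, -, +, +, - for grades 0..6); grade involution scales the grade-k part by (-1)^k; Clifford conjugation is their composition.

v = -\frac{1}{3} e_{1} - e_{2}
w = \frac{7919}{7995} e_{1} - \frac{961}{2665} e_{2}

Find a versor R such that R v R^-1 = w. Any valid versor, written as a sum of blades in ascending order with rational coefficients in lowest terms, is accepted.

Equal squares first: v^2 = w^2 = \frac{10}{9}. Then v + w = \frac{5254}{7995} e_{1} - \frac{3626}{2665} e_{2} is a versor taking v to w, provided it is invertible.
Answer: \frac{5254}{7995} e_{1} - \frac{3626}{2665} e_{2}


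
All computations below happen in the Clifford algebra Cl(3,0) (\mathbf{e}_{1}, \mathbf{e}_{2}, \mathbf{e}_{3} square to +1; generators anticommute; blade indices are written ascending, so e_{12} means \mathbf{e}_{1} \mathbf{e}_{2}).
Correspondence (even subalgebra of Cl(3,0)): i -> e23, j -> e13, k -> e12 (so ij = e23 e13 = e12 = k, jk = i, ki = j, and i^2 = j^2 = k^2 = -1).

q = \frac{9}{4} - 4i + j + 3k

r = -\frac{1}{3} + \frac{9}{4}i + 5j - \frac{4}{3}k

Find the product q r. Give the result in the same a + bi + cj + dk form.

In blades: q = \frac{9}{4} + 3 e_{12} + e_{13} - 4 e_{23}, r = -\frac{1}{3} - \frac{4}{3} e_{12} + 5 e_{13} + \frac{9}{4} e_{23}.
Distribute q over r term by term (generator squares from the signature, products reordered to ascending indices): (\frac{9}{4})*r = -\frac{3}{4} - 3 e_{12} + \frac{45}{4} e_{13} + \frac{81}{16} e_{23}; (3 e_{12})*r = 4 - e_{12} + \frac{27}{4} e_{13} - 15 e_{23}; (e_{13})*r = -5 - \frac{9}{4} e_{12} - \frac{1}{3} e_{13} - \frac{4}{3} e_{23}; (-4 e_{23})*r = 9 - 20 e_{12} - \frac{16}{3} e_{13} + \frac{4}{3} e_{23}.
Sum: \frac{29}{4} - \frac{105}{4} e_{12} + \frac{37}{3} e_{13} - \frac{159}{16} e_{23}; translating back through the correspondence:
Answer: \frac{29}{4} - \frac{159}{16}i + \frac{37}{3}j - \frac{105}{4}k


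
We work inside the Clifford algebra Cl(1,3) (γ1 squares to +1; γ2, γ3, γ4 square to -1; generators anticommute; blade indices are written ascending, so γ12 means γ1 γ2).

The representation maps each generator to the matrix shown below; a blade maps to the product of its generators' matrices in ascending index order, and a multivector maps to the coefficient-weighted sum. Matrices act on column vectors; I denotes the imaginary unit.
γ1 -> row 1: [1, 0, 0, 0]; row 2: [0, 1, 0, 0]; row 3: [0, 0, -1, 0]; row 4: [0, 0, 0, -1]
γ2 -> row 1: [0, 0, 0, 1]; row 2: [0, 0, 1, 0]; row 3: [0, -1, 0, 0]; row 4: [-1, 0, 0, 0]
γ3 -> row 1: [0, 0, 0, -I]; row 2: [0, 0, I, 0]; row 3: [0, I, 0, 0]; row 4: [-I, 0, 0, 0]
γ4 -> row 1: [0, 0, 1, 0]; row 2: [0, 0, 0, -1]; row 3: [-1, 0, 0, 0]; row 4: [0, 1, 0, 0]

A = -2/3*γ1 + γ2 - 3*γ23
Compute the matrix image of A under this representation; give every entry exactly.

Bivector images (products of the table entries): rho(γ23) = rho(γ2)rho(γ3) = row 1: [-I, 0, 0, 0]; row 2: [0, I, 0, 0]; row 3: [0, 0, -I, 0]; row 4: [0, 0, 0, I].
M = (-2/3)*rho(γ1) + (1)*rho(γ2) + (-3)*rho(γ23), summed entrywise:
Answer: row 1: [-2/3 + 3*I, 0, 0, 1]; row 2: [0, -2/3 - 3*I, 1, 0]; row 3: [0, -1, 2/3 + 3*I, 0]; row 4: [-1, 0, 0, 2/3 - 3*I]


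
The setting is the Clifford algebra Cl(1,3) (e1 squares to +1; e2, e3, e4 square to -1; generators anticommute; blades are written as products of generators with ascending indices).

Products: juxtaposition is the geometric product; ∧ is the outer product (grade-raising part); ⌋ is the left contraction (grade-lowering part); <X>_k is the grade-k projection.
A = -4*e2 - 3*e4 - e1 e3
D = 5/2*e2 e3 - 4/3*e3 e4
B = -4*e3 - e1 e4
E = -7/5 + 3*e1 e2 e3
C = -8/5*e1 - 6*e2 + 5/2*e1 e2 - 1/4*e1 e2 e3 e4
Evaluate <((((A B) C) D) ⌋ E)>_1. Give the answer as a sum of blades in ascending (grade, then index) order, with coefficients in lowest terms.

step 1: -e1 + 16*e2 e3 - 13*e3 e4 - 4*e1 e2 e4
step 2: 8/5 - 5/2*e2 - 95*e3 - 10*e4 + 11/4*e1 e2 + 40*e1 e3 + 28*e1 e4 + 32/5*e2 e4 - 128/5*e1 e2 e3 + 104/5*e1 e3 e4 + 313/4*e2 e3 e4 - 65/2*e1 e2 e3 e4
step 3: 1376/15*e1 - 799/6*e2 + 235/12*e3 - 7735/24*e4 + 170/3*e1 e2 - 1061/24*e1 e3 + 1615/12*e1 e4 - 68/15*e2 e3 - 272/15*e3 e4 + 268/15*e1 e2 e4 - 65/3*e2 e3 e4 + 199/3*e1 e2 e3 e4
step 4: 68/5*e1 + 1061/8*e2 + 170*e3 - 235/4*e1 e2 - 799/2*e1 e3 + 1376/5*e2 e3
step 5: 68/5*e1 + 1061/8*e2 + 170*e3
Answer: 68/5*e1 + 1061/8*e2 + 170*e3


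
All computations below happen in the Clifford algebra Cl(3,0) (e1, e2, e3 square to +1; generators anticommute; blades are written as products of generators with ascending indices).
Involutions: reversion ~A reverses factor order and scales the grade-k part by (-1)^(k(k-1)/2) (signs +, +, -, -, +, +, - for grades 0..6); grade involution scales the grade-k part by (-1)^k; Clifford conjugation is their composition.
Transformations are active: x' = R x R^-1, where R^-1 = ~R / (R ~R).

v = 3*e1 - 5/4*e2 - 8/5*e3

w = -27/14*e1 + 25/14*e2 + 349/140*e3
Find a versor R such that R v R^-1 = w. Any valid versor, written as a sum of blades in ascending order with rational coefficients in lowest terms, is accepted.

Here q(v) = q(w) = 5249/400; the classical choice R = v + w = 15/14*e1 + 15/28*e2 + 25/28*e3 then realises v -> w under the sandwich.
Answer: 15/14*e1 + 15/28*e2 + 25/28*e3


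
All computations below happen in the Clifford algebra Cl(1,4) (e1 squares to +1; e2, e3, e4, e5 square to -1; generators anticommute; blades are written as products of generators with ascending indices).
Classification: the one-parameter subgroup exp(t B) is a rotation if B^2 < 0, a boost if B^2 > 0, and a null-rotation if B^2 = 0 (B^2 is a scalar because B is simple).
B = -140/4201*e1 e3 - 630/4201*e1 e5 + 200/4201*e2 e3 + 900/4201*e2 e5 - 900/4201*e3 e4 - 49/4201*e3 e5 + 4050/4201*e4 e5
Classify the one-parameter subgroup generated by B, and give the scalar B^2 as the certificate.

B^2 term by term: the squares give (-140/4201)^2*(e1 e3)^2 + (-630/4201)^2*(e1 e5)^2 + (200/4201)^2*(e2 e3)^2 + (900/4201)^2*(e2 e5)^2 + (-900/4201)^2*(e3 e4)^2 + (-49/4201)^2*(e3 e5)^2 + (4050/4201)^2*(e4 e5)^2 = 19600/17648401*(+1) + 396900/17648401*(+1) + 40000/17648401*(-1) + 810000/17648401*(-1) + 810000/17648401*(-1) + 2401/17648401*(-1) + 16402500/17648401*(-1) = -1 (each basis 2-blade squares to minus the product of its generators' squares); cross terms between blades sharing an index anticommute and cancel; the commuting (index-disjoint) pairs give grade-4 terms 2*c*c'*(blade product), which cancel blade by blade — e1 e2 e3 e5: 252000/17648401 - 252000/17648401 = 0; e1 e3 e4 e5: -1134000/17648401 + 1134000/17648401 = 0; e2 e3 e4 e5: 1620000/17648401 - 1620000/17648401 = 0 — confirming B is simple. So B^2 = -1.
Answer: rotation, certificate B^2 = -1. The scalar -1 is the complete invariant here: its sign names the subgroup type.


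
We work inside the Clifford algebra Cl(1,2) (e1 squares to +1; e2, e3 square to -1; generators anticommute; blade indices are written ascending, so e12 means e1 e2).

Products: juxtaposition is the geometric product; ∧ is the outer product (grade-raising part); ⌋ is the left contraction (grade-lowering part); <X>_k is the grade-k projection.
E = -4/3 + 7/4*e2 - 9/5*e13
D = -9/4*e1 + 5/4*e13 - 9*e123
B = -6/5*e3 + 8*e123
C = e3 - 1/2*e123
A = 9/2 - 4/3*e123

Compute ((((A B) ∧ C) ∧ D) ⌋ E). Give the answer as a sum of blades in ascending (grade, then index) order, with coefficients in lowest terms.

step 1: 32/3 - 27/5*e3 - 8/5*e12 + 36*e123
step 2: 32/3*e3 - 104/15*e123
step 3: 24*e13
step 4: -216/5
Answer: -216/5


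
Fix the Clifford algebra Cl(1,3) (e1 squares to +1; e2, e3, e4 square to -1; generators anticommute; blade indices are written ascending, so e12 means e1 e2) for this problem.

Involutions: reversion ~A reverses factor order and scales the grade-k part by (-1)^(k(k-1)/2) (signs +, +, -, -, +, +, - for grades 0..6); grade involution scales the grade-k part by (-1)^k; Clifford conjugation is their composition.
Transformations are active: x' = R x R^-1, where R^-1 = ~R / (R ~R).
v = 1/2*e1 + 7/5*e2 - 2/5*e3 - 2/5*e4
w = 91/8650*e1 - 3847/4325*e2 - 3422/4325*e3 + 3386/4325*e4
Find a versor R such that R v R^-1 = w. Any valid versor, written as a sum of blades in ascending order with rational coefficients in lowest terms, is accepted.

A norm check does it: q(v) = q(w) = -203/100, hence R = v + w = 2208/4325*e1 + 2208/4325*e2 - 5152/4325*e3 + 1656/4325*e4 realises the map — parallel part kept, (v - w)/2 negated, v carried to w.
Answer: 2208/4325*e1 + 2208/4325*e2 - 5152/4325*e3 + 1656/4325*e4
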